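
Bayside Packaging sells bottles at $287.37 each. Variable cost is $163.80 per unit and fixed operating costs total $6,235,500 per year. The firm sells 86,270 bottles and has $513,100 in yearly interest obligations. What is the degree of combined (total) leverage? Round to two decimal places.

2.73

At 86,270 units, contribution = 86,270 × $123.57 = $10,660,383.90.
EBIT = $10,660,383.90 − $6,235,500 = $4,424,883.90. Interest = $513,100.00, so EBIT − I = $3,911,783.90.
DCL = contribution ÷ (EBIT − I) = $10,660,383.90 ÷ $3,911,783.90 = 2.7252.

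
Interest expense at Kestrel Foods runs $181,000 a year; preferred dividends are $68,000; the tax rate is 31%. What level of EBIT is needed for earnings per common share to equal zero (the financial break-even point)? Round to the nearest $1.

Preferred dividends are paid after tax, so their pre-tax equivalent is $68,000 ÷ (1 − 0.31) = $98,550.72.
EPS = 0 when EBIT covers interest plus the pre-tax preferred burden: $181,000 + $98,550.72 = $279,550.72.

$279,551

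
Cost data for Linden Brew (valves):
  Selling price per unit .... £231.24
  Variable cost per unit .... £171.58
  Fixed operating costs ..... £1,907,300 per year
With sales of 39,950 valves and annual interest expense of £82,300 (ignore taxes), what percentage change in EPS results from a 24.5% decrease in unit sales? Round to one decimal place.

-148.3%

At 39,950 units, contribution = 39,950 × £59.66 = £2,383,417.00.
EBIT = £2,383,417.00 − £1,907,300 = £476,117.00.
Interest = £82,300.00, so EBIT − I = £393,817.00.
Degree of combined leverage = contribution ÷ (EBIT − I) = £2,383,417.00 ÷ £393,817.00 = 6.0521.
%ΔEPS = DCL × %ΔSales = 6.0521 × -24.5% = -148.3%.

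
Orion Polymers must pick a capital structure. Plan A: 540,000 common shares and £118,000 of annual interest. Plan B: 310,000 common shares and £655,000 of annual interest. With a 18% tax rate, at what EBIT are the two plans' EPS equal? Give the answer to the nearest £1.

Set EPS_A = EPS_B: (EBIT − £118,000)(1 − 0.18) ÷ 540,000 = (EBIT − £655,000)(1 − 0.18) ÷ 310,000.
The (1 − t) factor cancels: (EBIT − 118,000) × 310,000 = (EBIT − 655,000) × 540,000.
EBIT × (540,000 − 310,000) = 655,000 × 540,000 − 118,000 × 310,000 = 317,120,000,000, so EBIT = 317,120,000,000 ÷ 230,000 = 1,378,782.61.

£1,378,783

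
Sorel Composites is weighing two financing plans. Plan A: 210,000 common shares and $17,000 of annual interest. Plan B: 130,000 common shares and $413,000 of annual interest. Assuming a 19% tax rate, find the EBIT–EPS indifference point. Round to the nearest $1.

$1,056,500

Set EPS_A = EPS_B: (EBIT − $17,000)(1 − 0.19) ÷ 210,000 = (EBIT − $413,000)(1 − 0.19) ÷ 130,000.
Cancelling (1 − t) and cross-multiplying: 130,000·(EBIT − 17,000) = 210,000·(EBIT − 413,000).
Solving, EBIT = (413,000·210,000 − 17,000·130,000) / (210,000 − 130,000) = 84,520,000,000 / 80,000 = 1,056,500.00.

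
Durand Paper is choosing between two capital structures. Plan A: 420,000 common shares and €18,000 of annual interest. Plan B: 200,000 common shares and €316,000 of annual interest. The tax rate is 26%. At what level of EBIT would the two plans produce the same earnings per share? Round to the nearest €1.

€586,909

Set EPS_A = EPS_B: (EBIT − €18,000)(1 − 0.26) ÷ 420,000 = (EBIT − €316,000)(1 − 0.26) ÷ 200,000.
Cancelling (1 − t) and cross-multiplying: 200,000·(EBIT − 18,000) = 420,000·(EBIT − 316,000).
EBIT × (420,000 − 200,000) = 316,000 × 420,000 − 18,000 × 200,000 = 129,120,000,000, so EBIT = 129,120,000,000 ÷ 220,000 = 586,909.09.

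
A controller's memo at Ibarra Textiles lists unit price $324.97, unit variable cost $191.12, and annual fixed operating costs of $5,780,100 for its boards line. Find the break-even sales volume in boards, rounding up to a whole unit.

Unit CM = price − variable cost = $324.97 − $191.12 = $133.85.
Break-even Q = $5,780,100 / $133.85 = 43,183.41 → 43,184 boards.

43,184 boards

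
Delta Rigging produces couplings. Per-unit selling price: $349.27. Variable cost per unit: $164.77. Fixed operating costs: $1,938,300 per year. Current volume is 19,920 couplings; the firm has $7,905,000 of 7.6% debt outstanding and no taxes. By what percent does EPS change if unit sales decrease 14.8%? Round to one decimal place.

-47.9%

At 19,920 units, contribution = 19,920 × $184.50 = $3,675,240.00.
Operating income = contribution − fixed costs = $3,675,240.00 − $1,938,300 = $1,736,940.00.
After interest of $600,780.00, pre-tax earnings = $1,136,160.00.
DCL = total CM / (EBIT − I) = $3,675,240.00 / $1,136,160.00 = 3.2348.
EPS therefore changes by 3.2348 × (-14.8%) = -47.9%.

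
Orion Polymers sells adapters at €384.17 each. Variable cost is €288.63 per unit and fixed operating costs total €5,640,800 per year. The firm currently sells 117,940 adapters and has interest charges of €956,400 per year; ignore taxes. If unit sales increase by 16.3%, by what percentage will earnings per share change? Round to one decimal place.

+39.3%

Total contribution margin = 117,940 × €95.54 = €11,267,987.60.
EBIT = €11,267,987.60 − €5,640,800 = €5,627,187.60.
Interest = €956,400.00, so EBIT − I = €4,670,787.60.
Degree of combined leverage = contribution ÷ (EBIT − I) = €11,267,987.60 ÷ €4,670,787.60 = 2.4124.
EPS therefore changes by 2.4124 × (+16.3%) = +39.3%.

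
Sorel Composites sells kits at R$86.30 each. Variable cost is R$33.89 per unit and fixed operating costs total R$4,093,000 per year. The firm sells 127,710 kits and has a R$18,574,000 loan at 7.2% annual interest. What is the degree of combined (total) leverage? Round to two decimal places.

Total contribution margin = 127,710 × R$52.41 = R$6,693,281.10.
EBIT = R$6,693,281.10 − R$4,093,000 = R$2,600,281.10. Interest = R$1,337,328.00, so EBIT − I = R$1,262,953.10.
DCL = contribution ÷ (EBIT − I) = R$6,693,281.10 ÷ R$1,262,953.10 = 5.2997.

5.30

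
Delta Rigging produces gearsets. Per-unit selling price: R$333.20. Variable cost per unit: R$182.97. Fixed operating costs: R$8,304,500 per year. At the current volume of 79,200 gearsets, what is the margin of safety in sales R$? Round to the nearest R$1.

R$7,970,620

Unit CM = price − variable cost = R$333.20 − R$182.97 = R$150.23. Break-even units = R$8,304,500 ÷ R$150.23 = 55,278.57; break-even revenue = 55,278.57 × R$333.20 = R$18,418,820.48.
Actual sales revenue = 79,200 × R$333.20 = R$26,389,440.00.
Margin of safety = R$26,389,440.00 − R$18,418,820.48 = R$7,970,620.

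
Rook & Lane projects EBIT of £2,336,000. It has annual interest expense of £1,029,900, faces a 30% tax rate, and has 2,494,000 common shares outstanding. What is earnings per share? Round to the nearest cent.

Pre-tax income = £2,336,000 − £1,029,900.00 = £1,306,100.00.
Net income = £1,306,100.00 × (1 − 0.30) = £914,270.00.
Per share: £914,270.00 / 2,494,000 shares = £0.37.

£0.37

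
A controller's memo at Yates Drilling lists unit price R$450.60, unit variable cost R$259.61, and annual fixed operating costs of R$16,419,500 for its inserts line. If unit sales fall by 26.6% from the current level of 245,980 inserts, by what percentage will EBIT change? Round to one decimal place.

-40.9%

Contribution at this volume is 245,980 × R$190.99 = R$46,979,720.20.
EBIT = R$46,979,720.20 − R$16,419,500 = R$30,560,220.20.
So DOL = total CM / EBIT = R$46,979,720.20 / R$30,560,220.20 = 1.5373.
Operating income changes by 1.5373 × -26.6% = -40.9%.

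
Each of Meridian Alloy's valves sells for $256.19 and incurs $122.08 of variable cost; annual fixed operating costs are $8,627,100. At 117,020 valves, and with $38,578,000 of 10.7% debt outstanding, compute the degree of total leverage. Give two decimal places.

At 117,020 units, contribution = 117,020 × $134.11 = $15,693,552.20.
Operating income = contribution − fixed costs = $15,693,552.20 − $8,627,100 = $7,066,452.20. Interest = $4,127,846.00, so EBIT − I = $2,938,606.20.
Degree of total leverage = total CM / (EBIT − interest) = $15,693,552.20 / $2,938,606.20 = 5.3405.

5.34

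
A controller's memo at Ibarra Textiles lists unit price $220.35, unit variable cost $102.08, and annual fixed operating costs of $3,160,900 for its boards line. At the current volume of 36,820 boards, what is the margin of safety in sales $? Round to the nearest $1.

$2,224,183

Each unit contributes $220.35 − $102.08 = $118.27. Break-even units = $3,160,900 ÷ $118.27 = 26,726.14; break-even revenue = 26,726.14 × $220.35 = $5,889,103.87.
Current sales = 36,820 × $220.35 = $8,113,287.00.
Margin of safety = $8,113,287.00 − $5,889,103.87 = $2,224,183.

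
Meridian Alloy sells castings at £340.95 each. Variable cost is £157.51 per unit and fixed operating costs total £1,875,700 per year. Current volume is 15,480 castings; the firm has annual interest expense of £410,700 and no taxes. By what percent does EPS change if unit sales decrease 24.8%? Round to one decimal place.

-127.3%

Total contribution margin = 15,480 × £183.44 = £2,839,651.20.
EBIT = £2,839,651.20 − £1,875,700 = £963,951.20.
After interest of £410,700.00, pre-tax earnings = £553,251.20.
Degree of combined leverage = contribution ÷ (EBIT − I) = £2,839,651.20 ÷ £553,251.20 = 5.1327.
EPS therefore changes by 5.1327 × (-24.8%) = -127.3%.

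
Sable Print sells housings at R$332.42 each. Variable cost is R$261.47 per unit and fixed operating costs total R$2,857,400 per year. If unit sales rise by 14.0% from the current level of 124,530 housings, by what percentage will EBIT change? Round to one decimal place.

+20.7%

At 124,530 units, contribution = 124,530 × R$70.95 = R$8,835,403.50.
Operating income = contribution − fixed costs = R$8,835,403.50 − R$2,857,400 = R$5,978,003.50.
DOL = contribution ÷ EBIT = R$8,835,403.50 ÷ R$5,978,003.50 = 1.4780.
%ΔEBIT = DOL × %ΔSales = 1.4780 × +14.0% = +20.7%.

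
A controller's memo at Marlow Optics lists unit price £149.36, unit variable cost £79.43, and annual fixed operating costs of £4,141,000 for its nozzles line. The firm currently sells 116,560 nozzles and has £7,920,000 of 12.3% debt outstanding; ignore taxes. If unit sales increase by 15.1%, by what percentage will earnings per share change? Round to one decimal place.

Total contribution margin = 116,560 × £69.93 = £8,151,040.80.
EBIT = £8,151,040.80 − £4,141,000 = £4,010,040.80.
After interest of £974,160.00, pre-tax earnings = £3,035,880.80.
Degree of combined leverage = contribution ÷ (EBIT − I) = £8,151,040.80 ÷ £3,035,880.80 = 2.6849.
%ΔEPS = DCL × %ΔSales = 2.6849 × +15.1% = +40.5%.

+40.5%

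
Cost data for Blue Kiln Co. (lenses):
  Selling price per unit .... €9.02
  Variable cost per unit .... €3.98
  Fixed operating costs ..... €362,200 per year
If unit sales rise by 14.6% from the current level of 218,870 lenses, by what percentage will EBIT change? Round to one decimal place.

+21.7%

Total contribution margin = 218,870 × €5.04 = €1,103,104.80.
EBIT = €1,103,104.80 − €362,200 = €740,904.80.
Degree of operating leverage = €1,103,104.80 / €740,904.80 = 1.4889.
%ΔEBIT = DOL × %ΔSales = 1.4889 × +14.6% = +21.7%.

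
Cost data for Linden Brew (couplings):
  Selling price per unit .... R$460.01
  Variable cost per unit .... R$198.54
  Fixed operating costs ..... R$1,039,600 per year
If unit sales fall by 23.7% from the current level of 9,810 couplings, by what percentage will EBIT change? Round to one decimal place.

Total contribution margin = 9,810 × R$261.47 = R$2,565,020.70.
Operating income = contribution − fixed costs = R$2,565,020.70 − R$1,039,600 = R$1,525,420.70.
So DOL = total CM / EBIT = R$2,565,020.70 / R$1,525,420.70 = 1.6815.
So EBIT moves 1.6815 × (-23.7%) = -39.9%.

-39.9%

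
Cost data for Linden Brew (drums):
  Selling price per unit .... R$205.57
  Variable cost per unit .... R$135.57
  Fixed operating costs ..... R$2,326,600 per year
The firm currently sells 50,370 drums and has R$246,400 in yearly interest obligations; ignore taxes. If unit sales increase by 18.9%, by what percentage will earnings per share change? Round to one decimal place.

Contribution at this volume is 50,370 × R$70.00 = R$3,525,900.00.
Subtracting fixed costs: EBIT = R$3,525,900.00 − R$2,326,600 = R$1,199,300.00.
After interest of R$246,400.00, pre-tax earnings = R$952,900.00.
Degree of combined leverage = contribution ÷ (EBIT − I) = R$3,525,900.00 ÷ R$952,900.00 = 3.7002.
EPS therefore changes by 3.7002 × (+18.9%) = +69.9%.

+69.9%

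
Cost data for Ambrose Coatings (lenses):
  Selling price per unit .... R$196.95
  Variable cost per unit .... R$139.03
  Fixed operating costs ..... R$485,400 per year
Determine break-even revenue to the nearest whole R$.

R$1,650,544

CM per unit = R$196.95 − R$139.03 = R$57.92; CM ratio = R$57.92 / R$196.95 = 0.2941.
Break-even revenue = fixed costs × price ÷ CM = R$485,400 × R$196.95 ÷ R$57.92 = R$1,650,544.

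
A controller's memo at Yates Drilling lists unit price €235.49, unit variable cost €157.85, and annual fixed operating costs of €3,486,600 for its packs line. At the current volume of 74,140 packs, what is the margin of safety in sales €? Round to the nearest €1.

€6,884,017

Each unit contributes €235.49 − €157.85 = €77.64. Break-even units = €3,486,600 ÷ €77.64 = 44,907.26; break-even revenue = 44,907.26 × €235.49 = €10,575,211.67.
Actual sales revenue = 74,140 × €235.49 = €17,459,228.60.
Margin of safety = €17,459,228.60 − €10,575,211.67 = €6,884,017.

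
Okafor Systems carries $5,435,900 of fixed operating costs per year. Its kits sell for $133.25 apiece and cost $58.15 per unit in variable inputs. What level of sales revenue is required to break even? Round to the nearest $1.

$9,644,922

CM per unit = $133.25 − $58.15 = $75.10; CM ratio = $75.10 / $133.25 = 0.5636.
Break-even revenue = fixed costs × price ÷ CM = $5,435,900 × $133.25 ÷ $75.10 = $9,644,922.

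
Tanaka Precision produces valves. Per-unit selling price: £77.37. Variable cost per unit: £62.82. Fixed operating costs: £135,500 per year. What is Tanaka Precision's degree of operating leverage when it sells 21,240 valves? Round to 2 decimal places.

Contribution at this volume is 21,240 × £14.55 = £309,042.00.
Operating income = contribution − fixed costs = £309,042.00 − £135,500 = £173,542.00.
So DOL = total CM / EBIT = £309,042.00 / £173,542.00 = 1.7808.

1.78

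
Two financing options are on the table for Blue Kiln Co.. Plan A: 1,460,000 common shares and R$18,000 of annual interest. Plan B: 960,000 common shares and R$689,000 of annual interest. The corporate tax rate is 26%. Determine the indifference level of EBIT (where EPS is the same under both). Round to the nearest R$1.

R$1,977,320

Set EPS_A = EPS_B: (EBIT − R$18,000)(1 − 0.26) ÷ 1,460,000 = (EBIT − R$689,000)(1 − 0.26) ÷ 960,000.
The (1 − t) factor cancels: (EBIT − 18,000) × 960,000 = (EBIT − 689,000) × 1,460,000.
EBIT × (1,460,000 − 960,000) = 689,000 × 1,460,000 − 18,000 × 960,000 = 988,660,000,000, so EBIT = 988,660,000,000 ÷ 500,000 = 1,977,320.00.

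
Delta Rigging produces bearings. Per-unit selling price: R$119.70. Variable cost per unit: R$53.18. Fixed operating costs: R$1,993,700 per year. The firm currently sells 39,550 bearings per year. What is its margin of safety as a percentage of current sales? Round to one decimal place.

Contribution margin per unit = R$119.70 − R$53.18 = R$66.52. Break-even units = R$1,993,700 ÷ R$66.52 = 29,971.44; break-even revenue = 29,971.44 × R$119.70 = R$3,587,581.03.
Actual sales revenue = 39,550 × R$119.70 = R$4,734,135.00.
Margin of safety = (R$4,734,135.00 − R$3,587,581.03) ÷ R$4,734,135.00 = 24.2%.

24.2%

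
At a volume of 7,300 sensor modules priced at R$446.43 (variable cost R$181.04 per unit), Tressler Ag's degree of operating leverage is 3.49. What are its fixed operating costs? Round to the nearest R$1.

R$1,382,233

At 7,300 units, contribution = 7,300 × R$265.39 = R$1,937,347.00.
DOL = contribution / EBIT, so EBIT = R$1,937,347.00 / 3.49 = R$555,113.75.
And FC = contribution − EBIT = R$1,937,347.00 − R$555,113.75 = R$1,382,233.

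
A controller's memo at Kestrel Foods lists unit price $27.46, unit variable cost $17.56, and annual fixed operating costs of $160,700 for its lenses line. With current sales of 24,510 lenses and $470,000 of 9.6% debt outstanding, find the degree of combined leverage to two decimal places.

6.59

Contribution at this volume is 24,510 × $9.90 = $242,649.00.
Subtracting fixed costs: EBIT = $242,649.00 − $160,700 = $81,949.00. Interest = $45,120.00.
DOL = $242,649.00 ÷ $81,949.00 = 2.9610; DFL = $81,949.00 ÷ $36,829.00 = 2.2251.
DCL = DOL × DFL = 2.9610 × 2.2251 = 6.5885.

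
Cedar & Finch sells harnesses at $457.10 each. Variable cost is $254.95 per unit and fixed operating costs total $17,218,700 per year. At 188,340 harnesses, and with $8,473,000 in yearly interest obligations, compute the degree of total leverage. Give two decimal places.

3.08

Total contribution margin = 188,340 × $202.15 = $38,072,931.00.
Subtracting fixed costs: EBIT = $38,072,931.00 − $17,218,700 = $20,854,231.00. Interest = $8,473,000.00.
DOL = $38,072,931.00 ÷ $20,854,231.00 = 1.8257; DFL = $20,854,231.00 ÷ $12,381,231.00 = 1.6843.
Combined leverage = 1.8257 × 1.6843 = 3.0750.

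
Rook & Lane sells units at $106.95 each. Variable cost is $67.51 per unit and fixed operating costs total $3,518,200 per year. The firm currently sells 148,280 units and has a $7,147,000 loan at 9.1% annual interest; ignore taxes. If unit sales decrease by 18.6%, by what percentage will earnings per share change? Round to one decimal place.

-64.8%

At 148,280 units, contribution = 148,280 × $39.44 = $5,848,163.20.
Subtracting fixed costs: EBIT = $5,848,163.20 − $3,518,200 = $2,329,963.20.
After interest of $650,377.00, pre-tax earnings = $1,679,586.20.
Degree of combined leverage = contribution ÷ (EBIT − I) = $5,848,163.20 ÷ $1,679,586.20 = 3.4819.
EPS therefore changes by 3.4819 × (-18.6%) = -64.8%.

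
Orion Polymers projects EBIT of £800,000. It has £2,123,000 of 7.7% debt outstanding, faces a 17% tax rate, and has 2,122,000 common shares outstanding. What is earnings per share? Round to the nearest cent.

£0.25

Pre-tax income = £800,000 − £163,471.00 = £636,529.00.
After tax at 17%: net income = £636,529.00 × 0.83 = £528,319.07.
Per share: £528,319.07 / 2,122,000 shares = £0.25.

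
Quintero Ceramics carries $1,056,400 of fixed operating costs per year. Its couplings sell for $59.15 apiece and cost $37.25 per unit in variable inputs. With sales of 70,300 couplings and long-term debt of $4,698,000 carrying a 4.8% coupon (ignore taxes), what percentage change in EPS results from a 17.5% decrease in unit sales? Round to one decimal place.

-104.6%

Contribution at this volume is 70,300 × $21.90 = $1,539,570.00.
Operating income = contribution − fixed costs = $1,539,570.00 − $1,056,400 = $483,170.00.
After interest of $225,504.00, pre-tax earnings = $257,666.00.
DCL = total CM / (EBIT − I) = $1,539,570.00 / $257,666.00 = 5.9751.
EPS therefore changes by 5.9751 × (-17.5%) = -104.6%.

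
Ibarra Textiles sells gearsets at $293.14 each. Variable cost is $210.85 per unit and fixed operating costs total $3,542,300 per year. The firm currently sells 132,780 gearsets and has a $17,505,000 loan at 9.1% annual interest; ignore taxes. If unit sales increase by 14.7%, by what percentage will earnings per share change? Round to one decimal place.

+27.7%

At 132,780 units, contribution = 132,780 × $82.29 = $10,926,466.20.
Operating income = contribution − fixed costs = $10,926,466.20 − $3,542,300 = $7,384,166.20.
Interest = $1,592,955.00, so EBIT − I = $5,791,211.20.
Degree of combined leverage = contribution ÷ (EBIT − I) = $10,926,466.20 ÷ $5,791,211.20 = 1.8867.
EPS therefore changes by 1.8867 × (+14.7%) = +27.7%.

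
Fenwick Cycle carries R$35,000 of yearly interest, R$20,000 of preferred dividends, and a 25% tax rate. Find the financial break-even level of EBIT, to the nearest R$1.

R$61,667

Grossing the preferred dividend up to pre-tax terms: R$20,000 / (1 − 0.25) = R$26,666.67.
Financial break-even EBIT = interest + D_p ÷ (1 − t) = R$35,000 + R$26,666.67 = R$61,666.67.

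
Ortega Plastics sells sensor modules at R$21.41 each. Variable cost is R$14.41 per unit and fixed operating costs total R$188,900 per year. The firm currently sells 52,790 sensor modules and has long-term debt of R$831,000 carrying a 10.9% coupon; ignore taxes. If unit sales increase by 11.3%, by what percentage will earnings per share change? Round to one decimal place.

+46.4%

At 52,790 units, contribution = 52,790 × R$7.00 = R$369,530.00.
Operating income = contribution − fixed costs = R$369,530.00 − R$188,900 = R$180,630.00.
After interest of R$90,579.00, pre-tax earnings = R$90,051.00.
DCL = total CM / (EBIT − I) = R$369,530.00 / R$90,051.00 = 4.1036.
%ΔEPS = DCL × %ΔSales = 4.1036 × +11.3% = +46.4%.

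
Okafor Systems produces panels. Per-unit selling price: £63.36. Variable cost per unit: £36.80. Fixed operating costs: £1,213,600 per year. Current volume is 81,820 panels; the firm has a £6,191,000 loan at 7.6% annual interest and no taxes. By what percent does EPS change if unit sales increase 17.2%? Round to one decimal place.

At 81,820 units, contribution = 81,820 × £26.56 = £2,173,139.20.
EBIT = £2,173,139.20 − £1,213,600 = £959,539.20.
After interest of £470,516.00, pre-tax earnings = £489,023.20.
DCL = total CM / (EBIT − I) = £2,173,139.20 / £489,023.20 = 4.4438.
EPS therefore changes by 4.4438 × (+17.2%) = +76.4%.

+76.4%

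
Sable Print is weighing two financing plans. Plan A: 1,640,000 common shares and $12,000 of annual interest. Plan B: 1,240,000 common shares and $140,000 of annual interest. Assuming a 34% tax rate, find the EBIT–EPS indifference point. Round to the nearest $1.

At indifference, (EBIT − 12,000)(1 − t)/1,640,000 = (EBIT − 140,000)(1 − t)/1,240,000.
The (1 − t) factor cancels: (EBIT − 12,000) × 1,240,000 = (EBIT − 140,000) × 1,640,000.
Solving, EBIT = (140,000·1,640,000 − 12,000·1,240,000) / (1,640,000 − 1,240,000) = 214,720,000,000 / 400,000 = 536,800.00.

$536,800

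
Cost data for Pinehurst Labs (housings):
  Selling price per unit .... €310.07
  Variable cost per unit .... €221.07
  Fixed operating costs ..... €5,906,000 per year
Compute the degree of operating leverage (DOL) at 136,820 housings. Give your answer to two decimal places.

Total contribution margin = 136,820 × €89.00 = €12,176,980.00.
Subtracting fixed costs: EBIT = €12,176,980.00 − €5,906,000 = €6,270,980.00.
Degree of operating leverage = €12,176,980.00 / €6,270,980.00 = 1.9418.

1.94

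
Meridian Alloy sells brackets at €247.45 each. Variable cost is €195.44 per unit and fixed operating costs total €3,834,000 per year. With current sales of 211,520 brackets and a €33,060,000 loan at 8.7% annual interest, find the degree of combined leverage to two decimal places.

2.56

Contribution at this volume is 211,520 × €52.01 = €11,001,155.20.
Operating income = contribution − fixed costs = €11,001,155.20 − €3,834,000 = €7,167,155.20. Interest = €2,876,220.00, so EBIT − I = €4,290,935.20.
DCL = contribution ÷ (EBIT − I) = €11,001,155.20 ÷ €4,290,935.20 = 2.5638.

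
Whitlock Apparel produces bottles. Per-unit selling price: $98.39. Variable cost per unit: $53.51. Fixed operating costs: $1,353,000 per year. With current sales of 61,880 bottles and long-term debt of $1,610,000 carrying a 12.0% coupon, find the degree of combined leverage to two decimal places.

Total contribution margin = 61,880 × $44.88 = $2,777,174.40.
Operating income = contribution − fixed costs = $2,777,174.40 − $1,353,000 = $1,424,174.40. Interest = $193,200.00, so EBIT − I = $1,230,974.40.
DCL = contribution ÷ (EBIT − I) = $2,777,174.40 ÷ $1,230,974.40 = 2.2561.

2.26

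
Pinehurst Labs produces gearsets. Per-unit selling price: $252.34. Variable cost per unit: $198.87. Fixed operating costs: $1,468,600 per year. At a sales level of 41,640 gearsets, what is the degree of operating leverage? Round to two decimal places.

Total contribution margin = 41,640 × $53.47 = $2,226,490.80.
EBIT = $2,226,490.80 − $1,468,600 = $757,890.80.
Degree of operating leverage = $2,226,490.80 / $757,890.80 = 2.9377.

2.94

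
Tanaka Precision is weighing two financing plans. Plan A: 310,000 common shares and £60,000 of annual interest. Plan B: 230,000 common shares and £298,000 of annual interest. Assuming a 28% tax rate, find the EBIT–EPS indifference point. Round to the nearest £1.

£982,250

Set EPS_A = EPS_B: (EBIT − £60,000)(1 − 0.28) ÷ 310,000 = (EBIT − £298,000)(1 − 0.28) ÷ 230,000.
Cancelling (1 − t) and cross-multiplying: 230,000·(EBIT − 60,000) = 310,000·(EBIT − 298,000).
EBIT × (310,000 − 230,000) = 298,000 × 310,000 − 60,000 × 230,000 = 78,580,000,000, so EBIT = 78,580,000,000 ÷ 80,000 = 982,250.00.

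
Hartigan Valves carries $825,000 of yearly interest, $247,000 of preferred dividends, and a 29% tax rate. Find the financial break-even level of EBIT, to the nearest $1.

$1,172,887

Grossing the preferred dividend up to pre-tax terms: $247,000 / (1 − 0.29) = $347,887.32.
EPS = 0 when EBIT covers interest plus the pre-tax preferred burden: $825,000 + $347,887.32 = $1,172,887.32.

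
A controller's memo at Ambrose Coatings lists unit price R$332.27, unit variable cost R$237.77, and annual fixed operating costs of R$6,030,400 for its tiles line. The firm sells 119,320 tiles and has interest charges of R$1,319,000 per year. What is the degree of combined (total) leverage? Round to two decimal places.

Total contribution margin = 119,320 × R$94.50 = R$11,275,740.00.
Operating income = contribution − fixed costs = R$11,275,740.00 − R$6,030,400 = R$5,245,340.00. Interest = R$1,319,000.00.
DOL = R$11,275,740.00 ÷ R$5,245,340.00 = 2.1497; DFL = R$5,245,340.00 ÷ R$3,926,340.00 = 1.3359.
Combined leverage = 2.1497 × 1.3359 = 2.8718.

2.87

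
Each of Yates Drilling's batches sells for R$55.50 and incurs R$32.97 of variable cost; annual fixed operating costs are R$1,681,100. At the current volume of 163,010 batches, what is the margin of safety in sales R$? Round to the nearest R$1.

R$4,905,863

Contribution margin per unit = R$55.50 − R$32.97 = R$22.53. Break-even units = R$1,681,100 ÷ R$22.53 = 74,616.07; break-even revenue = 74,616.07 × R$55.50 = R$4,141,191.74.
Actual sales revenue = 163,010 × R$55.50 = R$9,047,055.00.
Margin of safety = R$9,047,055.00 − R$4,141,191.74 = R$4,905,863.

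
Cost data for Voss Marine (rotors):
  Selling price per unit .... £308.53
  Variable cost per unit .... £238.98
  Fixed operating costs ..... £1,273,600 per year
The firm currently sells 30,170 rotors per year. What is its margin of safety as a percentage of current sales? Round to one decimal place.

Unit CM = price − variable cost = £308.53 − £238.98 = £69.55. Break-even units = £1,273,600 ÷ £69.55 = 18,312.01; break-even revenue = 18,312.01 × £308.53 = £5,649,803.13.
Current sales = 30,170 × £308.53 = £9,308,350.10.
Margin of safety = (£9,308,350.10 − £5,649,803.13) ÷ £9,308,350.10 = 39.3%.

39.3%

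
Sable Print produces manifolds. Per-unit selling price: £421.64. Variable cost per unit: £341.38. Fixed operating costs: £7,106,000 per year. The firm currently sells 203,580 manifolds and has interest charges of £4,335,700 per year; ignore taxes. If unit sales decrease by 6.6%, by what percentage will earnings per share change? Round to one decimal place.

-22.0%

At 203,580 units, contribution = 203,580 × £80.26 = £16,339,330.80.
EBIT = £16,339,330.80 − £7,106,000 = £9,233,330.80.
Interest = £4,335,700.00, so EBIT − I = £4,897,630.80.
Degree of combined leverage = contribution ÷ (EBIT − I) = £16,339,330.80 ÷ £4,897,630.80 = 3.3362.
%ΔEPS = DCL × %ΔSales = 3.3362 × -6.6% = -22.0%.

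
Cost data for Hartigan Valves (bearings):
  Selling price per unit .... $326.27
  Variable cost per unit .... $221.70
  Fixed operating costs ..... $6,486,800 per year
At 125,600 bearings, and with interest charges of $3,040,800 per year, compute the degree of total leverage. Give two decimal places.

Contribution at this volume is 125,600 × $104.57 = $13,133,992.00.
Operating income = contribution − fixed costs = $13,133,992.00 − $6,486,800 = $6,647,192.00. Interest = $3,040,800.00, so EBIT − I = $3,606,392.00.
DCL = contribution ÷ (EBIT − I) = $13,133,992.00 ÷ $3,606,392.00 = 3.6419.

3.64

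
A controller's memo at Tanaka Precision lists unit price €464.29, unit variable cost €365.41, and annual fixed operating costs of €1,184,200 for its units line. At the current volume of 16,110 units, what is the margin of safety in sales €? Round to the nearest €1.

Unit CM = price − variable cost = €464.29 − €365.41 = €98.88. Break-even units = €1,184,200 ÷ €98.88 = 11,976.13; break-even revenue = 11,976.13 × €464.29 = €5,560,398.64.
Actual sales revenue = 16,110 × €464.29 = €7,479,711.90.
Margin of safety = €7,479,711.90 − €5,560,398.64 = €1,919,313.

€1,919,313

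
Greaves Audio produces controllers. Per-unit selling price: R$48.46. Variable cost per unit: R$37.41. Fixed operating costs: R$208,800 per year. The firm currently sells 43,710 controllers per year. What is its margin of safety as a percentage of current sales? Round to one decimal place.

Contribution margin per unit = R$48.46 − R$37.41 = R$11.05. Break-even units = R$208,800 ÷ R$11.05 = 18,895.93; break-even revenue = 18,895.93 × R$48.46 = R$915,696.65.
Current sales = 43,710 × R$48.46 = R$2,118,186.60.
Margin of safety = (R$2,118,186.60 − R$915,696.65) ÷ R$2,118,186.60 = 56.8%.

56.8%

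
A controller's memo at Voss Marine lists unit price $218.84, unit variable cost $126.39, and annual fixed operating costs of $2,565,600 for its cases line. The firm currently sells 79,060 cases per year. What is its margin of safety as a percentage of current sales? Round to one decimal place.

64.9%

Each unit contributes $218.84 − $126.39 = $92.45. Break-even units = $2,565,600 ÷ $92.45 = 27,751.22; break-even revenue = 27,751.22 × $218.84 = $6,073,076.30.
Actual sales revenue = 79,060 × $218.84 = $17,301,490.40.
Margin of safety = ($17,301,490.40 − $6,073,076.30) ÷ $17,301,490.40 = 64.9%.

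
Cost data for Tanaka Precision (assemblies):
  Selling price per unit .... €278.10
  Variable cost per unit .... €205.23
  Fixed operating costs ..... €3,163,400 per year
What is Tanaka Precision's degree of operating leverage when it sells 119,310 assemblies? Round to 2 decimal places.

1.57

Contribution at this volume is 119,310 × €72.87 = €8,694,119.70.
Operating income = contribution − fixed costs = €8,694,119.70 − €3,163,400 = €5,530,719.70.
Degree of operating leverage = €8,694,119.70 / €5,530,719.70 = 1.5720.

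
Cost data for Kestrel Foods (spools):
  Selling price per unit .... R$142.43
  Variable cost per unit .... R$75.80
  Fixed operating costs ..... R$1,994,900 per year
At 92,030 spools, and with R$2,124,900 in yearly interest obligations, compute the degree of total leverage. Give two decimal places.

Total contribution margin = 92,030 × R$66.63 = R$6,131,958.90.
EBIT = R$6,131,958.90 − R$1,994,900 = R$4,137,058.90. Interest = R$2,124,900.00, so EBIT − I = R$2,012,158.90.
DCL = contribution ÷ (EBIT − I) = R$6,131,958.90 ÷ R$2,012,158.90 = 3.0475.

3.05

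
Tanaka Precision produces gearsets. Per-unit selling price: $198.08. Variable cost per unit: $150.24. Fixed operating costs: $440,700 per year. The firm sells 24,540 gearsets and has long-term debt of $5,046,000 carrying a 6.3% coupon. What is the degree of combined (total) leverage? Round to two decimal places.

2.83

Total contribution margin = 24,540 × $47.84 = $1,173,993.60.
Subtracting fixed costs: EBIT = $1,173,993.60 − $440,700 = $733,293.60. Interest = $317,898.00.
DOL = $1,173,993.60 ÷ $733,293.60 = 1.6010; DFL = $733,293.60 ÷ $415,395.60 = 1.7653.
DCL = DOL × DFL = 1.6010 × 1.7653 = 2.8262.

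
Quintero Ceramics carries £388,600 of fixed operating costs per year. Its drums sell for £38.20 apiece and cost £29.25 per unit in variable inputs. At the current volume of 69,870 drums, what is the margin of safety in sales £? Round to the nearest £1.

Each unit contributes £38.20 − £29.25 = £8.95. Break-even units = £388,600 ÷ £8.95 = 43,418.99; break-even revenue = 43,418.99 × £38.20 = £1,658,605.59.
Actual sales revenue = 69,870 × £38.20 = £2,669,034.00.
Margin of safety = £2,669,034.00 − £1,658,605.59 = £1,010,428.

£1,010,428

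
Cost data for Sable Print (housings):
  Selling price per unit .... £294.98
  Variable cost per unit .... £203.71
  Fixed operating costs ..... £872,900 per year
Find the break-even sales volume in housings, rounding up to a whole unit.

9,564 housings

Unit CM = price − variable cost = £294.98 − £203.71 = £91.27.
Break-even volume = fixed costs ÷ CM per unit = £872,900 ÷ £91.27 = 9,563.93, so 9,564 housings.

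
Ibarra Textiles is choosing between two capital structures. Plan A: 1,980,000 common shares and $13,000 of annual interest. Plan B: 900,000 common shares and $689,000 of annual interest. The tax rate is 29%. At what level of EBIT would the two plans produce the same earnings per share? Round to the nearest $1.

$1,252,333

Set EPS_A = EPS_B: (EBIT − $13,000)(1 − 0.29) ÷ 1,980,000 = (EBIT − $689,000)(1 − 0.29) ÷ 900,000.
Cancelling (1 − t) and cross-multiplying: 900,000·(EBIT − 13,000) = 1,980,000·(EBIT − 689,000).
Solving, EBIT = (689,000·1,980,000 − 13,000·900,000) / (1,980,000 − 900,000) = 1,352,520,000,000 / 1,080,000 = 1,252,333.33.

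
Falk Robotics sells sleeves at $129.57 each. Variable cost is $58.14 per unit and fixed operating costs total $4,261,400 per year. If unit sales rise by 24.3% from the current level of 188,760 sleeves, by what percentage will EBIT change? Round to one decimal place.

Total contribution margin = 188,760 × $71.43 = $13,483,126.80.
Subtracting fixed costs: EBIT = $13,483,126.80 − $4,261,400 = $9,221,726.80.
DOL = contribution ÷ EBIT = $13,483,126.80 ÷ $9,221,726.80 = 1.4621.
%ΔEBIT = DOL × %ΔSales = 1.4621 × +24.3% = +35.5%.

+35.5%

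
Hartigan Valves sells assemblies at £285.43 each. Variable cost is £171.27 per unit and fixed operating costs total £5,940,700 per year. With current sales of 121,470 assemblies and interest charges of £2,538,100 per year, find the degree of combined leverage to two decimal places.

At 121,470 units, contribution = 121,470 × £114.16 = £13,867,015.20.
EBIT = £13,867,015.20 − £5,940,700 = £7,926,315.20. Interest = £2,538,100.00, so EBIT − I = £5,388,215.20.
Degree of total leverage = total CM / (EBIT − interest) = £13,867,015.20 / £5,388,215.20 = 2.5736.

2.57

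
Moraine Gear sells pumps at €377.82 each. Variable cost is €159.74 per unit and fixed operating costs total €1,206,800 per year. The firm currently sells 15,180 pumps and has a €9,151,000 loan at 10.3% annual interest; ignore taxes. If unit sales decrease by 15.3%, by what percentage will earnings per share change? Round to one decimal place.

At 15,180 units, contribution = 15,180 × €218.08 = €3,310,454.40.
EBIT = €3,310,454.40 − €1,206,800 = €2,103,654.40.
After interest of €942,553.00, pre-tax earnings = €1,161,101.40.
Degree of combined leverage = contribution ÷ (EBIT − I) = €3,310,454.40 ÷ €1,161,101.40 = 2.8511.
%ΔEPS = DCL × %ΔSales = 2.8511 × -15.3% = -43.6%.

-43.6%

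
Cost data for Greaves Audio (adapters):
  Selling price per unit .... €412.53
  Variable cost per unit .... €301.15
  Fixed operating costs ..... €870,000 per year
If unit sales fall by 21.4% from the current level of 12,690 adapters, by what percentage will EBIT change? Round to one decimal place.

-55.7%

At 12,690 units, contribution = 12,690 × €111.38 = €1,413,412.20.
Subtracting fixed costs: EBIT = €1,413,412.20 − €870,000 = €543,412.20.
DOL = contribution ÷ EBIT = €1,413,412.20 ÷ €543,412.20 = 2.6010.
Operating income changes by 2.6010 × -21.4% = -55.7%.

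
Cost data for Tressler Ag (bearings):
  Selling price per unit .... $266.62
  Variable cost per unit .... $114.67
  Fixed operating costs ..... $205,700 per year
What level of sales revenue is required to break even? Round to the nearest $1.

$360,933

CM per unit = $266.62 − $114.67 = $151.95; CM ratio = $151.95 / $266.62 = 0.5699.
Break-even revenue = fixed costs × price ÷ CM = $205,700 × $266.62 ÷ $151.95 = $360,933.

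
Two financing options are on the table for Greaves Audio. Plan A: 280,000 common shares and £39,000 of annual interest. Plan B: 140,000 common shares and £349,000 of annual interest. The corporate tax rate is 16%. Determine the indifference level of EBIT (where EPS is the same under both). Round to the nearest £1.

At indifference, (EBIT − 39,000)(1 − t)/280,000 = (EBIT − 349,000)(1 − t)/140,000.
The (1 − t) factor cancels: (EBIT − 39,000) × 140,000 = (EBIT − 349,000) × 280,000.
EBIT × (280,000 − 140,000) = 349,000 × 280,000 − 39,000 × 140,000 = 92,260,000,000, so EBIT = 92,260,000,000 ÷ 140,000 = 659,000.00.

£659,000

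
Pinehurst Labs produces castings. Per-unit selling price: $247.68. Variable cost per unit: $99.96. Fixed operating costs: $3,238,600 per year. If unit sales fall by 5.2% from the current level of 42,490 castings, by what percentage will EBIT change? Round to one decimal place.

-10.7%

Contribution at this volume is 42,490 × $147.72 = $6,276,622.80.
EBIT = $6,276,622.80 − $3,238,600 = $3,038,022.80.
So DOL = total CM / EBIT = $6,276,622.80 / $3,038,022.80 = 2.0660.
So EBIT moves 2.0660 × (-5.2%) = -10.7%.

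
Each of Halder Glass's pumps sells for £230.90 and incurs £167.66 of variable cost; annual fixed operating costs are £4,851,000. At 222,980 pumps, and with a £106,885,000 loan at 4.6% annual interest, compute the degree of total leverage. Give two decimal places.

Total contribution margin = 222,980 × £63.24 = £14,101,255.20.
Operating income = contribution − fixed costs = £14,101,255.20 − £4,851,000 = £9,250,255.20. Interest = £4,916,710.00, so EBIT − I = £4,333,545.20.
Degree of total leverage = total CM / (EBIT − interest) = £14,101,255.20 / £4,333,545.20 = 3.2540.

3.25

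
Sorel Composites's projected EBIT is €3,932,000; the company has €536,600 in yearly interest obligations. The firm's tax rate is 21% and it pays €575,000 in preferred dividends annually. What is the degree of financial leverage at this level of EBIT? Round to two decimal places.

1.47

Annual interest charges come to €536,600.00.
Preferred dividends grossed up pre-tax: €575,000 / (1 − 0.21) = €727,848.10.
DFL = EBIT ÷ [EBIT − I − D_p/(1−t)] = €3,932,000 ÷ [€3,932,000 − €536,600.00 − €727,848.10] = €3,932,000 ÷ €2,667,551.90 = 1.4740.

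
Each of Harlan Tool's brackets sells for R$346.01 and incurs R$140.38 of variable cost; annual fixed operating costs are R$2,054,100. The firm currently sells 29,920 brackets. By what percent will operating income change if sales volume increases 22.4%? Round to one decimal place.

Total contribution margin = 29,920 × R$205.63 = R$6,152,449.60.
Operating income = contribution − fixed costs = R$6,152,449.60 − R$2,054,100 = R$4,098,349.60.
Degree of operating leverage = R$6,152,449.60 / R$4,098,349.60 = 1.5012.
%ΔEBIT = DOL × %ΔSales = 1.5012 × +22.4% = +33.6%.

+33.6%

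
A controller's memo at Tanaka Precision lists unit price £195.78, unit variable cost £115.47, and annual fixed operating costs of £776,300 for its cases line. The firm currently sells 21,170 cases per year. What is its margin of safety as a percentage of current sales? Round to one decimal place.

Each unit contributes £195.78 − £115.47 = £80.31. Break-even units = £776,300 ÷ £80.31 = 9,666.29; break-even revenue = 9,666.29 × £195.78 = £1,892,466.87.
Current sales = 21,170 × £195.78 = £4,144,662.60.
Margin of safety = (£4,144,662.60 − £1,892,466.87) ÷ £4,144,662.60 = 54.3%.

54.3%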